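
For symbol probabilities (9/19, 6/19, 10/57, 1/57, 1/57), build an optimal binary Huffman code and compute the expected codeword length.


Huffman construction (repeatedly merge the two least-probable nodes; each merge adds 1 bit to every symbol beneath it): 1/57 + 1/57 = 2/57; 2/57 + 10/57 = 4/19; 4/19 + 6/19 = 10/19; 9/19 + 10/19 = 1. Resulting codeword lengths (in the order the probabilities were given): (1, 2, 3, 4, 4). L_avg = sum(p_i * l_i) = 9/19*1 + 6/19*2 + 10/57*3 + 1/57*4 + 1/57*4 = 101/57 = 1.7719

1.7719 bits


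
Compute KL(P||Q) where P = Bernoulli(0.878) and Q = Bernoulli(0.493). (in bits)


KL = p*log2(p/q) + (1-p)*log2((1-p)/(1-q)) = 0.878*log2(0.878/0.493) + 0.122*log2(0.122/0.507) = 0.4803

0.4803 bits


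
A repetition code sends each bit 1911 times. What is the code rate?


Rate = k/n = 1/1911

1/1911


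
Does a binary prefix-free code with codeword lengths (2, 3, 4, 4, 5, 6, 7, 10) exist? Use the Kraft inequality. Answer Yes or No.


Kraft sum = sum(2^(-l_i)) = 0.5557, need <= 1. Result: satisfied (a binary prefix-free code with these lengths exists)

Yes


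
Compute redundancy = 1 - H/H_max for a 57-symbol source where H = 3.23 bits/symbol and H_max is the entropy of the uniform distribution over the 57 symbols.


H_max = log2(K) = log2(57) = 5.8329 bits/symbol. Redundancy = 1 - H/H_max = 1 - 3.23/5.8329 = 1 - 0.5538 = 0.4462

0.4462


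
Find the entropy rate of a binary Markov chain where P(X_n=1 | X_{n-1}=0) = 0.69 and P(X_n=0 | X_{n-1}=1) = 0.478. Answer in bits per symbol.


Stationary distribution: pi_0 = p10/(p01+p10) = 0.4092, pi_1 = 0.5908. Entropy rate H' = pi_0*H(p01) + pi_1*H(p10) = 0.4092*0.8932 + 0.5908*0.9986 = 0.9555

0.9555 bits/symbol


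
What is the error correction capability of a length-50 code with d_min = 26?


Correction capability = floor((d-1)/2) = floor((26-1)/2) = 12

12 errors


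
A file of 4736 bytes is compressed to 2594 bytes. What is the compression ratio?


Ratio = original / compressed = 4736 / 2594 = 1.8258

1.8258


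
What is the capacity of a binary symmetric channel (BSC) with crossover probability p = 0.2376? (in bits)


H(p) = -p*log2(p) - (1-p)*log2(1-p) = -0.2376*log2(0.2376) - 0.7624*log2(0.7624) = 0.492638 + 0.298388 = 0.791. C = 1 - H(p) = 1 - 0.791 = 0.209

0.209 bits


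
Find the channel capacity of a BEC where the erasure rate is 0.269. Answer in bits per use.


C = 1 - epsilon = 1 - 0.269 = 0.731

0.731 bits


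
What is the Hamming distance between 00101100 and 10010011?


Count differing positions: ^ . ^ ^ ^ ^ ^ ^ = 7 differences

7


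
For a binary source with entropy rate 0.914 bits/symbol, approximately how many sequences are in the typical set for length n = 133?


log2|A_typical| = nH = 133 * 0.914 = 121.562, so |A_typical| ~ 2^121.562 = 3.925e+36

3.925e+36


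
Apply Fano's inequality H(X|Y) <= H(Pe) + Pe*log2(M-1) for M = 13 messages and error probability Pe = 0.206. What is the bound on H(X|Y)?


H(Pe) = -Pe*log2(Pe) - (1-Pe)*log2(1-Pe) = -0.206*log2(0.206) - 0.794*log2(0.794) = 0.469532 + 0.264235 = 0.7338. Pe*log2(M-1) = 0.206*log2(12) = 0.738502. Bound = H(Pe) + Pe*log2(M-1) = 0.469532 + 0.264235 + 0.738502 = 1.4723

1.4723 bits


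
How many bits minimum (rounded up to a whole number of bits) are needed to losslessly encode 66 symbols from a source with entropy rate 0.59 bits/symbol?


Minimum bits >= n * H = 66 * 0.59 = 38.94, rounded up to a whole number of bits = 39

39 bits


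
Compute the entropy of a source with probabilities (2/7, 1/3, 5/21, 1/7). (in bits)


H = -sum(p_i * log2(p_i)). Terms: -(2/7)*log2(2/7) = 0.516387; -(1/3)*log2(1/3) = 0.528321; -(5/21)*log2(5/21) = 0.492950; -(1/7)*log2(1/7) = 0.401051. H = 0.516387 + 0.528321 + 0.492950 + 0.401051 = 1.9387

1.9387 bits


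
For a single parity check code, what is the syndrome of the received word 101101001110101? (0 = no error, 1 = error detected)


Syndrome = XOR of all bits = 1 XOR 0 XOR 1 XOR 1 XOR 0 XOR 1 XOR 0 XOR 0 XOR 1 XOR 1 XOR 1 XOR 0 XOR 1 XOR 0 XOR 1 = 1

1


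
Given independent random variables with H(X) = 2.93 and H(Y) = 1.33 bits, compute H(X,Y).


For independent variables, H(X,Y) = H(X) + H(Y) = 2.93 + 1.33 = 4.26

4.26 bits


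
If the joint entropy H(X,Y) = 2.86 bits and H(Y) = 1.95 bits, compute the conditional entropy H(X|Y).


H(X|Y) = H(X,Y) - H(Y) = 2.86 - 1.95 = 0.91

0.91 bits


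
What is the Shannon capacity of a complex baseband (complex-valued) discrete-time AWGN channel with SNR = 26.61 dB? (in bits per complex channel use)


SNR_linear = 10^(26.61/10) = 458.1419; C = log2(1 + SNR_linear) = log2(1 + 458.1419) = 8.8428

8.8428 bits/channel use


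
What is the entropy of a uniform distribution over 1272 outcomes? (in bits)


H = log2(n) = log2(1272) = 10.3129

10.3129 bits


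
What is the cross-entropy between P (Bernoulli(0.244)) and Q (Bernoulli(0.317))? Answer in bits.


H(P,Q) = -p*log2(q) - (1-p)*log2(1-q). -0.244*log2(0.317) = 0.404417; -0.756*log2(0.683) = 0.415832. H(P,Q) = 0.404417 + 0.415832 = 0.8202

0.8202 bits


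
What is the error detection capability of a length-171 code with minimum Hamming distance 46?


Detection capability = d_min - 1 = 46 - 1 = 45

45 errors


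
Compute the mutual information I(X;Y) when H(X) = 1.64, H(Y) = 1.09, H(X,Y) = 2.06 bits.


I(X;Y) = H(X) + H(Y) - H(X,Y) = 1.64 + 1.09 - 2.06 = 0.67

0.67 bits


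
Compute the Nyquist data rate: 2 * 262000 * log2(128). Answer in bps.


Rate = 2 * B * log2(M) = 2 * 262000 * 7.0 = 3668000.0

3668000.0 bps


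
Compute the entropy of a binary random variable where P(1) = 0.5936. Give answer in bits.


H = -p*log2(p) - (1-p)*log2(1-p). -0.5936*log2(0.5936) = 0.446647; -0.4064*log2(0.4064) = 0.527925. H = 0.446647 + 0.527925 = 0.9746

0.9746 bits


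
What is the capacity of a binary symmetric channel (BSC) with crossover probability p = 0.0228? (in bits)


H(p) = -p*log2(p) - (1-p)*log2(1-p) = -0.0228*log2(0.0228) - 0.9772*log2(0.9772) = 0.124370 + 0.032516 = 0.1569. C = 1 - H(p) = 1 - 0.1569 = 0.8431

0.8431 bits


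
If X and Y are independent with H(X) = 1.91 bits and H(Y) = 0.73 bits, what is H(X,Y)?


For independent variables, H(X,Y) = H(X) + H(Y) = 1.91 + 0.73 = 2.64

2.64 bits


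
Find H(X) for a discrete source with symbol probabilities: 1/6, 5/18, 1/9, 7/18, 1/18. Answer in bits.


H = -sum(p_i * log2(p_i)). Terms: -(1/6)*log2(1/6) = 0.430827; -(5/18)*log2(5/18) = 0.513332; -(1/9)*log2(1/9) = 0.352214; -(7/18)*log2(7/18) = 0.529888; -(1/18)*log2(1/18) = 0.231663. H = 0.430827 + 0.513332 + 0.352214 + 0.529888 + 0.231663 = 2.0579

2.0579 bits


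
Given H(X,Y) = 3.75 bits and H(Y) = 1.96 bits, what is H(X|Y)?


H(X|Y) = H(X,Y) - H(Y) = 3.75 - 1.96 = 1.79

1.79 bits


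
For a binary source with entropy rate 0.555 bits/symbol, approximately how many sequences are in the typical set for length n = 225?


log2|A_typical| = nH = 225 * 0.555 = 124.875, so |A_typical| ~ 2^124.875 = 3.901e+37

3.901e+37


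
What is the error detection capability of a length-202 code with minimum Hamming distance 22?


Detection capability = d_min - 1 = 22 - 1 = 21

21 errors


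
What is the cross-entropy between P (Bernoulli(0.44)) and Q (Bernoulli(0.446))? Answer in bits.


H(P,Q) = -p*log2(q) - (1-p)*log2(1-q). -0.44*log2(0.446) = 0.512549; -0.56*log2(0.554) = 0.477144. H(P,Q) = 0.512549 + 0.477144 = 0.9897

0.9897 bits


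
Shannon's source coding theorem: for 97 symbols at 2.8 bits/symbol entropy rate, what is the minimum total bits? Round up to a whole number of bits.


Minimum bits >= n * H = 97 * 2.8 = 271.6, rounded up to a whole number of bits = 272

272 bits


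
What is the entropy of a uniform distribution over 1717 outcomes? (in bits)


H = log2(n) = log2(1717) = 10.7457

10.7457 bits


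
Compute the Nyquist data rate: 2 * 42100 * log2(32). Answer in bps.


Rate = 2 * B * log2(M) = 2 * 42100 * 5.0 = 421000.0

421000.0 bps


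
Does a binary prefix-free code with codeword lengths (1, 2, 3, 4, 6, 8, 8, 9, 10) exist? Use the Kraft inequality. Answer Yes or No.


Kraft sum = sum(2^(-l_i)) = 0.9639, need <= 1. Result: satisfied (a binary prefix-free code with these lengths exists)

Yes


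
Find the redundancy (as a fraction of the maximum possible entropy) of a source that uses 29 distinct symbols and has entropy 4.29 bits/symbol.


H_max = log2(K) = log2(29) = 4.858 bits/symbol. Redundancy = 1 - H/H_max = 1 - 4.29/4.858 = 1 - 0.8831 = 0.1169

0.1169


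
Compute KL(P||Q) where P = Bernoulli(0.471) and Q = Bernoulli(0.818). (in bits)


KL = p*log2(p/q) + (1-p)*log2((1-p)/(1-q)) = 0.471*log2(0.471/0.818) + 0.529*log2(0.529/0.182) = 0.4392

0.4392 bits


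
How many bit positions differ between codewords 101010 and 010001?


Count differing positions: ^ ^ ^ . ^ ^ = 5 differences

5


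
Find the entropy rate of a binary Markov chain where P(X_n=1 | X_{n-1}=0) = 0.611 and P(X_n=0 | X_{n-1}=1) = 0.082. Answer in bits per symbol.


Stationary distribution: pi_0 = p10/(p01+p10) = 0.1183, pi_1 = 0.8817. Entropy rate H' = pi_0*H(p01) + pi_1*H(p10) = 0.1183*0.9642 + 0.8817*0.4092 = 0.4749

0.4749 bits/symbol


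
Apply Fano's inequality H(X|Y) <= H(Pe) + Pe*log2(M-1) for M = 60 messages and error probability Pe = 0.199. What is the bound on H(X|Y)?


H(Pe) = -Pe*log2(Pe) - (1-Pe)*log2(1-Pe) = -0.199*log2(0.199) - 0.801*log2(0.801) = 0.463503 + 0.256421 = 0.7199. Pe*log2(M-1) = 0.199*log2(59) = 1.170646. Bound = H(Pe) + Pe*log2(M-1) = 0.463503 + 0.256421 + 1.170646 = 1.8906

1.8906 bits


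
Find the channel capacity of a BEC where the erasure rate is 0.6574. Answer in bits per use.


C = 1 - epsilon = 1 - 0.6574 = 0.3426

0.3426 bits


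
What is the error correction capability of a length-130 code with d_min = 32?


Correction capability = floor((d-1)/2) = floor((32-1)/2) = 15

15 errors


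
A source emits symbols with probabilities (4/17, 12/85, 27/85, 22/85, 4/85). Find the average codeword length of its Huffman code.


Huffman construction (repeatedly merge the two least-probable nodes; each merge adds 1 bit to every symbol beneath it): 4/85 + 12/85 = 16/85; 16/85 + 4/17 = 36/85; 22/85 + 27/85 = 49/85; 36/85 + 49/85 = 1. Resulting codeword lengths (in the order the probabilities were given): (2, 3, 2, 2, 3). L_avg = sum(p_i * l_i) = 4/17*2 + 12/85*3 + 27/85*2 + 22/85*2 + 4/85*3 = 186/85 = 2.1882

2.1882 bits


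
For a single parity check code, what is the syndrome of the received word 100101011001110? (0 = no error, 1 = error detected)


Syndrome = XOR of all bits = 1 XOR 0 XOR 0 XOR 1 XOR 0 XOR 1 XOR 0 XOR 1 XOR 1 XOR 0 XOR 0 XOR 1 XOR 1 XOR 1 XOR 0 = 0

0


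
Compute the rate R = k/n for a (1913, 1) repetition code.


Rate = k/n = 1/1913

1/1913


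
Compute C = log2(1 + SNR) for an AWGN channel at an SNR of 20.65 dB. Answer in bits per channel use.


SNR_linear = 10^(20.65/10) = 116.1449; C = log2(1 + SNR_linear) = log2(1 + 116.1449) = 6.8721

6.8721 bits/channel use


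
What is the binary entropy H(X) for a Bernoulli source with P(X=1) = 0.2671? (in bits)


H = -p*log2(p) - (1-p)*log2(1-p). -0.2671*log2(0.2671) = 0.508705; -0.7329*log2(0.7329) = 0.328568. H = 0.508705 + 0.328568 = 0.8373

0.8373 bits


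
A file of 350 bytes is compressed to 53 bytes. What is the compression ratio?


Ratio = original / compressed = 350 / 53 = 6.6038

6.6038


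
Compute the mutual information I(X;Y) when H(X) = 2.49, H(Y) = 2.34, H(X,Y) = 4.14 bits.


I(X;Y) = H(X) + H(Y) - H(X,Y) = 2.49 + 2.34 - 4.14 = 0.69

0.69 bits


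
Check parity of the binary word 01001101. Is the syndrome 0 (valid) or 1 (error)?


Syndrome = XOR of all bits = 0 XOR 1 XOR 0 XOR 0 XOR 1 XOR 1 XOR 0 XOR 1 = 0

0


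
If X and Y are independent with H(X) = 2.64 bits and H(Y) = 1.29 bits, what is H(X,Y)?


For independent variables, H(X,Y) = H(X) + H(Y) = 2.64 + 1.29 = 3.93

3.93 bits


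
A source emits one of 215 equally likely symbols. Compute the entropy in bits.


H = log2(n) = log2(215) = 7.7482

7.7482 bits


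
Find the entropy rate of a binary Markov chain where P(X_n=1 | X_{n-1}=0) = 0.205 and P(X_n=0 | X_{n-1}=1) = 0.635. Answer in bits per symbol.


Stationary distribution: pi_0 = p10/(p01+p10) = 0.756, pi_1 = 0.244. Entropy rate H' = pi_0*H(p01) + pi_1*H(p10) = 0.756*0.7318 + 0.244*0.9468 = 0.7843

0.7843 bits/symbol


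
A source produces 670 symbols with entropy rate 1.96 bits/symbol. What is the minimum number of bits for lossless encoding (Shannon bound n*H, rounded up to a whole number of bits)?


Minimum bits >= n * H = 670 * 1.96 = 1313.2, rounded up to a whole number of bits = 1314

1314 bits


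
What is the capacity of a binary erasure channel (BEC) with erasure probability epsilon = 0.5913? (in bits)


C = 1 - epsilon = 1 - 0.5913 = 0.4087

0.4087 bits


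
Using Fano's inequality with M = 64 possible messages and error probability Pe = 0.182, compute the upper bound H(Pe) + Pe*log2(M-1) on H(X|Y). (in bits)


H(Pe) = -Pe*log2(Pe) - (1-Pe)*log2(1-Pe) = -0.182*log2(0.182) - 0.818*log2(0.818) = 0.447354 + 0.237079 = 0.6844. Pe*log2(M-1) = 0.182*log2(63) = 1.087865. Bound = H(Pe) + Pe*log2(M-1) = 0.447354 + 0.237079 + 1.087865 = 1.7723

1.7723 bits


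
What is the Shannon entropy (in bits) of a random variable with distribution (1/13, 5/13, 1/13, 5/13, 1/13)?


H = -sum(p_i * log2(p_i)). Terms: -(1/13)*log2(1/13) = 0.284649; -(5/13)*log2(5/13) = 0.530197; -(1/13)*log2(1/13) = 0.284649; -(5/13)*log2(5/13) = 0.530197; -(1/13)*log2(1/13) = 0.284649. H = 0.284649 + 0.530197 + 0.284649 + 0.530197 + 0.284649 = 1.9143

1.9143 bits


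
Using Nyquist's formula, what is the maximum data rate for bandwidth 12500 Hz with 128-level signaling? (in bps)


Rate = 2 * B * log2(M) = 2 * 12500 * 7.0 = 175000.0

175000.0 bps


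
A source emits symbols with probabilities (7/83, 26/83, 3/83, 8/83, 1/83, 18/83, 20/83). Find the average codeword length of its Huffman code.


Huffman construction (repeatedly merge the two least-probable nodes; each merge adds 1 bit to every symbol beneath it): 1/83 + 3/83 = 4/83; 4/83 + 7/83 = 11/83; 8/83 + 11/83 = 19/83; 18/83 + 19/83 = 37/83; 20/83 + 26/83 = 46/83; 37/83 + 46/83 = 1. Resulting codeword lengths (in the order the probabilities were given): (4, 2, 5, 3, 5, 2, 2). L_avg = sum(p_i * l_i) = 7/83*4 + 26/83*2 + 3/83*5 + 8/83*3 + 1/83*5 + 18/83*2 + 20/83*2 = 200/83 = 2.4096

2.4096 bits


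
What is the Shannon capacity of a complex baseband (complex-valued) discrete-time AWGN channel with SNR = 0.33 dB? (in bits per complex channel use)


SNR_linear = 10^(0.33/10) = 1.0789; C = log2(1 + SNR_linear) = log2(1 + 1.0789) = 1.0559

1.0559 bits/channel use


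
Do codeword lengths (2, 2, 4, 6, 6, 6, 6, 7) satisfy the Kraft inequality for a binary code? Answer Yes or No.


Kraft sum = sum(2^(-l_i)) = 0.6328, need <= 1. Result: satisfied (a binary prefix-free code with these lengths exists)

Yes


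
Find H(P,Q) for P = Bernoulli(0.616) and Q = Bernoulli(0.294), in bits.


H(P,Q) = -p*log2(q) - (1-p)*log2(1-q). -0.616*log2(0.294) = 1.087925; -0.384*log2(0.706) = 0.192868. H(P,Q) = 1.087925 + 0.192868 = 1.2808

1.2808 bits


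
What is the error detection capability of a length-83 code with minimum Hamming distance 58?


Detection capability = d_min - 1 = 58 - 1 = 57

57 errors


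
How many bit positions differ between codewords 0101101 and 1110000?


Count differing positions: ^ . ^ ^ ^ . ^ = 5 differences

5


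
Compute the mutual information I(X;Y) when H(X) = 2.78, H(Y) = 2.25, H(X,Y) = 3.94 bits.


I(X;Y) = H(X) + H(Y) - H(X,Y) = 2.78 + 2.25 - 3.94 = 1.09

1.09 bits


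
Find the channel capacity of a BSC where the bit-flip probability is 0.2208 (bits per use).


H(p) = -p*log2(p) - (1-p)*log2(1-p) = -0.2208*log2(0.2208) - 0.7792*log2(0.7792) = 0.481165 + 0.280461 = 0.7616. C = 1 - H(p) = 1 - 0.7616 = 0.2384

0.2384 bits


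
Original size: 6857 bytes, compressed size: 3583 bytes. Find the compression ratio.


Ratio = original / compressed = 6857 / 3583 = 1.9138

1.9138


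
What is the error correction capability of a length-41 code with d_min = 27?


Correction capability = floor((d-1)/2) = floor((27-1)/2) = 13

13 errors


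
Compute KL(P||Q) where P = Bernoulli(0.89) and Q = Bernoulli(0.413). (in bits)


KL = p*log2(p/q) + (1-p)*log2((1-p)/(1-q)) = 0.89*log2(0.89/0.413) + 0.11*log2(0.11/0.587) = 0.7201

0.7201 bits


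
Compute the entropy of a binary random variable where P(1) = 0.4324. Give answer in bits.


H = -p*log2(p) - (1-p)*log2(1-p). -0.4324*log2(0.4324) = 0.523014; -0.5676*log2(0.5676) = 0.463760. H = 0.523014 + 0.463760 = 0.9868

0.9868 bits


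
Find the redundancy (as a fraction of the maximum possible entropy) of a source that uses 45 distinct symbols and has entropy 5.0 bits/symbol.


H_max = log2(K) = log2(45) = 5.4919 bits/symbol. Redundancy = 1 - H/H_max = 1 - 5.0/5.4919 = 1 - 0.9104 = 0.0896

0.0896


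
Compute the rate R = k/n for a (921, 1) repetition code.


Rate = k/n = 1/921

1/921


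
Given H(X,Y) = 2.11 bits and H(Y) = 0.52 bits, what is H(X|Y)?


H(X|Y) = H(X,Y) - H(Y) = 2.11 - 0.52 = 1.59

1.59 bits


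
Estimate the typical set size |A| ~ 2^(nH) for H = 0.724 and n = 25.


log2|A_typical| = nH = 25 * 0.724 = 18.1, so |A_typical| ~ 2^18.1 = 2.810e+05

2.810e+05


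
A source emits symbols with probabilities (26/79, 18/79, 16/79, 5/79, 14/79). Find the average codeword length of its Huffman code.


Huffman construction (repeatedly merge the two least-probable nodes; each merge adds 1 bit to every symbol beneath it): 5/79 + 14/79 = 19/79; 16/79 + 18/79 = 34/79; 19/79 + 26/79 = 45/79; 34/79 + 45/79 = 1. Resulting codeword lengths (in the order the probabilities were given): (2, 2, 2, 3, 3). L_avg = sum(p_i * l_i) = 26/79*2 + 18/79*2 + 16/79*2 + 5/79*3 + 14/79*3 = 177/79 = 2.2405

2.2405 bits


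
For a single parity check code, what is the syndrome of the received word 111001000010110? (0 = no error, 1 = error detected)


Syndrome = XOR of all bits = 1 XOR 1 XOR 1 XOR 0 XOR 0 XOR 1 XOR 0 XOR 0 XOR 0 XOR 0 XOR 1 XOR 0 XOR 1 XOR 1 XOR 0 = 1

1


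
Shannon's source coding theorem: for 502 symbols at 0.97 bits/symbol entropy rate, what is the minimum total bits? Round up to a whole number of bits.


Minimum bits >= n * H = 502 * 0.97 = 486.94, rounded up to a whole number of bits = 487

487 bits


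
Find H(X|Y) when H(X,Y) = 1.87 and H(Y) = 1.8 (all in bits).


H(X|Y) = H(X,Y) - H(Y) = 1.87 - 1.8 = 0.07

0.07 bits


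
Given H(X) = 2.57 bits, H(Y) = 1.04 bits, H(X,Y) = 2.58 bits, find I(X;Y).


I(X;Y) = H(X) + H(Y) - H(X,Y) = 2.57 + 1.04 - 2.58 = 1.03

1.03 bits


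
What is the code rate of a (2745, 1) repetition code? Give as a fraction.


Rate = k/n = 1/2745

1/2745


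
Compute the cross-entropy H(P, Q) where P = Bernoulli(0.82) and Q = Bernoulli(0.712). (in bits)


H(P,Q) = -p*log2(q) - (1-p)*log2(1-q). -0.82*log2(0.712) = 0.401842; -0.18*log2(0.288) = 0.323255. H(P,Q) = 0.401842 + 0.323255 = 0.7251

0.7251 bits


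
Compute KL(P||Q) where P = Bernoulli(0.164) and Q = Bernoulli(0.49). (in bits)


KL = p*log2(p/q) + (1-p)*log2((1-p)/(1-q)) = 0.164*log2(0.164/0.49) + 0.836*log2(0.836/0.51) = 0.3371

0.3371 bits


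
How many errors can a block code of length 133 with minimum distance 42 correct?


Correction capability = floor((d-1)/2) = floor((42-1)/2) = 20

20 errors


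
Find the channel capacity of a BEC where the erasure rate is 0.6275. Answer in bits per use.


C = 1 - epsilon = 1 - 0.6275 = 0.3725

0.3725 bits


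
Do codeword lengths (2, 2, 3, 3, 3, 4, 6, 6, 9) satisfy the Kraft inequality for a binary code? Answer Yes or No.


Kraft sum = sum(2^(-l_i)) = 0.9707, need <= 1. Result: satisfied (a binary prefix-free code with these lengths exists)

Yes


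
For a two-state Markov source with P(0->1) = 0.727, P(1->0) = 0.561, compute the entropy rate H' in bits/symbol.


Stationary distribution: pi_0 = p10/(p01+p10) = 0.4356, pi_1 = 0.5644. Entropy rate H' = pi_0*H(p01) + pi_1*H(p10) = 0.4356*0.8457 + 0.5644*0.9892 = 0.9267

0.9267 bits/symbol


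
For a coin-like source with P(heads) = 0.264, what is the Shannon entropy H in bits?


H = -p*log2(p) - (1-p)*log2(1-p). -0.264*log2(0.264) = 0.507247; -0.736*log2(0.736) = 0.325476. H = 0.507247 + 0.325476 = 0.8327

0.8327 bits


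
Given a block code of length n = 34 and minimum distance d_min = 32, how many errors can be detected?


Detection capability = d_min - 1 = 32 - 1 = 31

31 errors


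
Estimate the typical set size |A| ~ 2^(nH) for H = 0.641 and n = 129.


log2|A_typical| = nH = 129 * 0.641 = 82.689, so |A_typical| ~ 2^82.689 = 7.796e+24

7.796e+24


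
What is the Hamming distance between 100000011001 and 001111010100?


Count differing positions: ^ . ^ ^ ^ ^ . . ^ ^ . ^ = 8 differences

8


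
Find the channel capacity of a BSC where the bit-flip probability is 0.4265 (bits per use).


H(p) = -p*log2(p) - (1-p)*log2(1-p) = -0.4265*log2(0.4265) - 0.5735*log2(0.5735) = 0.524332 + 0.460024 = 0.9844. C = 1 - H(p) = 1 - 0.9844 = 0.0156

0.0156 bits


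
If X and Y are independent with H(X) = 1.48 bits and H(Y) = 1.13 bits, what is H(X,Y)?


For independent variables, H(X,Y) = H(X) + H(Y) = 1.48 + 1.13 = 2.61

2.61 bits


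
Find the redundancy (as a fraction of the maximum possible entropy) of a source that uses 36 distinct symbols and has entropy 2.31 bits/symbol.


H_max = log2(K) = log2(36) = 5.1699 bits/symbol. Redundancy = 1 - H/H_max = 1 - 2.31/5.1699 = 1 - 0.4468 = 0.5532

0.5532


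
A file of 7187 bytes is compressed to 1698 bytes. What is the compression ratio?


Ratio = original / compressed = 7187 / 1698 = 4.2326

4.2326


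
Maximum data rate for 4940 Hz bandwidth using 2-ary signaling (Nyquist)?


Rate = 2 * B * log2(M) = 2 * 4940 * 1.0 = 9880.0

9880.0 bps


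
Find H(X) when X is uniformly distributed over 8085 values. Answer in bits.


H = log2(n) = log2(8085) = 12.981

12.981 bits


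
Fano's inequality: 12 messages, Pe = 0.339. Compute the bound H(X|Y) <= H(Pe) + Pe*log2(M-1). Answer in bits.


H(Pe) = -Pe*log2(Pe) - (1-Pe)*log2(1-Pe) = -0.339*log2(0.339) - 0.661*log2(0.661) = 0.529058 + 0.394801 = 0.9239. Pe*log2(M-1) = 0.339*log2(11) = 1.172747. Bound = H(Pe) + Pe*log2(M-1) = 0.529058 + 0.394801 + 1.172747 = 2.0966

2.0966 bits


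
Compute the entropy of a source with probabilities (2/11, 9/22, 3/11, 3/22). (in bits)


H = -sum(p_i * log2(p_i)). Terms: -(2/11)*log2(2/11) = 0.447169; -(9/22)*log2(9/22) = 0.527525; -(3/11)*log2(3/11) = 0.511219; -(3/22)*log2(3/22) = 0.391973. H = 0.447169 + 0.527525 + 0.511219 + 0.391973 = 1.8779

1.8779 bits


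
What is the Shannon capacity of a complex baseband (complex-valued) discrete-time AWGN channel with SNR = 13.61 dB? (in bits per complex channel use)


SNR_linear = 10^(13.61/10) = 22.9615; C = log2(1 + SNR_linear) = log2(1 + 22.9615) = 4.5826

4.5826 bits/channel use


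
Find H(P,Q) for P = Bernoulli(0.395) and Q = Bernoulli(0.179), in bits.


H(P,Q) = -p*log2(q) - (1-p)*log2(1-q). -0.395*log2(0.179) = 0.980378; -0.605*log2(0.821) = 0.172150. H(P,Q) = 0.980378 + 0.172150 = 1.1525

1.1525 bits


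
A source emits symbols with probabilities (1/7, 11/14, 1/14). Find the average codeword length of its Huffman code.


Huffman construction (repeatedly merge the two least-probable nodes; each merge adds 1 bit to every symbol beneath it): 1/14 + 1/7 = 3/14; 3/14 + 11/14 = 1. Resulting codeword lengths (in the order the probabilities were given): (2, 1, 2). L_avg = sum(p_i * l_i) = 1/7*2 + 11/14*1 + 1/14*2 = 17/14 = 1.2143

1.2143 bits


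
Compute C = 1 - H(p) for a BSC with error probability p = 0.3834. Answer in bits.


H(p) = -p*log2(p) - (1-p)*log2(1-p) = -0.3834*log2(0.3834) - 0.6166*log2(0.6166) = 0.530272 + 0.430136 = 0.9604. C = 1 - H(p) = 1 - 0.9604 = 0.0396

0.0396 bits


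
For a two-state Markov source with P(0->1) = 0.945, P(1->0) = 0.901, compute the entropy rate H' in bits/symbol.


Stationary distribution: pi_0 = p10/(p01+p10) = 0.4881, pi_1 = 0.5119. Entropy rate H' = pi_0*H(p01) + pi_1*H(p10) = 0.4881*0.3073 + 0.5119*0.4658 = 0.3884

0.3884 bits/symbol


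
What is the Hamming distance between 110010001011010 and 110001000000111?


Count differing positions: . . . . ^ ^ . . ^ . ^ ^ ^ . ^ = 7 differences

7


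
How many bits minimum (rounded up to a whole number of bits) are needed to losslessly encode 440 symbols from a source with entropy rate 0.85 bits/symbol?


Minimum bits >= n * H = 440 * 0.85 = 374.0, rounded up to a whole number of bits = 374

374 bits


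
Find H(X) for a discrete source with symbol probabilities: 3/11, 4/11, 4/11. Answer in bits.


H = -sum(p_i * log2(p_i)). Terms: -(3/11)*log2(3/11) = 0.511219; -(4/11)*log2(4/11) = 0.530702; -(4/11)*log2(4/11) = 0.530702. H = 0.511219 + 0.530702 + 0.530702 = 1.5726

1.5726 bits


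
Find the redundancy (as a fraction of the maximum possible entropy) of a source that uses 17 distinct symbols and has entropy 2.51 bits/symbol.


H_max = log2(K) = log2(17) = 4.0875 bits/symbol. Redundancy = 1 - H/H_max = 1 - 2.51/4.0875 = 1 - 0.6141 = 0.3859

0.3859


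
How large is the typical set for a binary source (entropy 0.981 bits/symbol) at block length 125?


log2|A_typical| = nH = 125 * 0.981 = 122.625, so |A_typical| ~ 2^122.625 = 8.200e+36

8.200e+36


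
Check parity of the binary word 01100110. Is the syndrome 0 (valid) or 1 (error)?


Syndrome = XOR of all bits = 0 XOR 1 XOR 1 XOR 0 XOR 0 XOR 1 XOR 1 XOR 0 = 0

0


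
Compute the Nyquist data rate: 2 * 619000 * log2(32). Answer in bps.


Rate = 2 * B * log2(M) = 2 * 619000 * 5.0 = 6190000.0

6190000.0 bps


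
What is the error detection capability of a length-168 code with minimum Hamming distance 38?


Detection capability = d_min - 1 = 38 - 1 = 37

37 errors


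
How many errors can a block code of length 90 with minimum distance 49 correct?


Correction capability = floor((d-1)/2) = floor((49-1)/2) = 24

24 errors


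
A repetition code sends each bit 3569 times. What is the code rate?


Rate = k/n = 1/3569

1/3569


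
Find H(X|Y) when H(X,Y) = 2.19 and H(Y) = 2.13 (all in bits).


H(X|Y) = H(X,Y) - H(Y) = 2.19 - 2.13 = 0.06

0.06 bits


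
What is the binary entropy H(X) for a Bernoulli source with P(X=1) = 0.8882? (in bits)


H = -p*log2(p) - (1-p)*log2(1-p). -0.8882*log2(0.8882) = 0.151921; -0.1118*log2(0.1118) = 0.353401. H = 0.151921 + 0.353401 = 0.5053

0.5053 bits


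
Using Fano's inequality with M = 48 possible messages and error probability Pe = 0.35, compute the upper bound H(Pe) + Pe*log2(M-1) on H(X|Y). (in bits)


H(Pe) = -Pe*log2(Pe) - (1-Pe)*log2(1-Pe) = -0.35*log2(0.35) - 0.65*log2(0.65) = 0.530101 + 0.403967 = 0.9341. Pe*log2(M-1) = 0.35*log2(47) = 1.944106. Bound = H(Pe) + Pe*log2(M-1) = 0.530101 + 0.403967 + 1.944106 = 2.8782

2.8782 bits


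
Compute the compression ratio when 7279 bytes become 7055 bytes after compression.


Ratio = original / compressed = 7279 / 7055 = 1.0318

1.0318


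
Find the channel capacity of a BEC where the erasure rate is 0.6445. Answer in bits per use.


C = 1 - epsilon = 1 - 0.6445 = 0.3555

0.3555 bits


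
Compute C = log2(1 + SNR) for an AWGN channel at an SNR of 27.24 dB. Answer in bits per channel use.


SNR_linear = 10^(27.24/10) = 529.6634; C = log2(1 + SNR_linear) = log2(1 + 529.6634) = 9.0517

9.0517 bits/channel use


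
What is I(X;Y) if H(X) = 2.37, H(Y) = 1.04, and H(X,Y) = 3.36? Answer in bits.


I(X;Y) = H(X) + H(Y) - H(X,Y) = 2.37 + 1.04 - 3.36 = 0.05

0.05 bits


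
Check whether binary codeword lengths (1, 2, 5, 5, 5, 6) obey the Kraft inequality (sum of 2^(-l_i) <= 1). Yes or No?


Kraft sum = sum(2^(-l_i)) = 0.8594, need <= 1. Result: satisfied (a binary prefix-free code with these lengths exists)

Yes


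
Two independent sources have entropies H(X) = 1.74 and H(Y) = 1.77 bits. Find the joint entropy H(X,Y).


For independent variables, H(X,Y) = H(X) + H(Y) = 1.74 + 1.77 = 3.51

3.51 bits


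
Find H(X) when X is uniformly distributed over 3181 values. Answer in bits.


H = log2(n) = log2(3181) = 11.6353

11.6353 bits


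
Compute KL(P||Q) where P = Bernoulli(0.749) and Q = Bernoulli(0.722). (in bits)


KL = p*log2(p/q) + (1-p)*log2((1-p)/(1-q)) = 0.749*log2(0.749/0.722) + 0.251*log2(0.251/0.278) = 0.0027

0.0027 bits


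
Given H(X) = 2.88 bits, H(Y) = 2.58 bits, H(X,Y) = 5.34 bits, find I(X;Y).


I(X;Y) = H(X) + H(Y) - H(X,Y) = 2.88 + 2.58 - 5.34 = 0.12

0.12 bits


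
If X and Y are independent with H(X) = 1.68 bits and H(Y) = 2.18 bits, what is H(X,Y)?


For independent variables, H(X,Y) = H(X) + H(Y) = 1.68 + 2.18 = 3.86

3.86 bits


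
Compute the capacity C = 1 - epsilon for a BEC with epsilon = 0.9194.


C = 1 - epsilon = 1 - 0.9194 = 0.0806

0.0806 bits


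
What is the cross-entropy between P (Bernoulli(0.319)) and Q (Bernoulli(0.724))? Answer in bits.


H(P,Q) = -p*log2(q) - (1-p)*log2(1-q). -0.319*log2(0.724) = 0.148634; -0.681*log2(0.276) = 1.264794. H(P,Q) = 0.148634 + 1.264794 = 1.4134

1.4134 bits


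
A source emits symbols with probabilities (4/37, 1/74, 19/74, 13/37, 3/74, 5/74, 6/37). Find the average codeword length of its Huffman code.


Huffman construction (repeatedly merge the two least-probable nodes; each merge adds 1 bit to every symbol beneath it): 1/74 + 3/74 = 2/37; 2/37 + 5/74 = 9/74; 4/37 + 9/74 = 17/74; 6/37 + 17/74 = 29/74; 19/74 + 13/37 = 45/74; 29/74 + 45/74 = 1. Resulting codeword lengths (in the order the probabilities were given): (3, 5, 2, 2, 5, 4, 2). L_avg = sum(p_i * l_i) = 4/37*3 + 1/74*5 + 19/74*2 + 13/37*2 + 3/74*5 + 5/74*4 + 6/37*2 = 89/37 = 2.4054

2.4054 bits


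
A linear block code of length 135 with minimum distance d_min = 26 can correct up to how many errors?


Correction capability = floor((d-1)/2) = floor((26-1)/2) = 12

12 errors


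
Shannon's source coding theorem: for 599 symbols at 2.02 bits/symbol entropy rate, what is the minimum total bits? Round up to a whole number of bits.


Minimum bits >= n * H = 599 * 2.02 = 1209.98, rounded up to a whole number of bits = 1210

1210 bits


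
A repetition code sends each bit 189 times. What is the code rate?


Rate = k/n = 1/189

1/189


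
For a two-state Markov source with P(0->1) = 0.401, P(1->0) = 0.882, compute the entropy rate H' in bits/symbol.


Stationary distribution: pi_0 = p10/(p01+p10) = 0.6875, pi_1 = 0.3125. Entropy rate H' = pi_0*H(p01) + pi_1*H(p10) = 0.6875*0.9715 + 0.3125*0.5236 = 0.8315

0.8315 bits/symbol


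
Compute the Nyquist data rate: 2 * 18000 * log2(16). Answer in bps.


Rate = 2 * B * log2(M) = 2 * 18000 * 4.0 = 144000.0

144000.0 bps


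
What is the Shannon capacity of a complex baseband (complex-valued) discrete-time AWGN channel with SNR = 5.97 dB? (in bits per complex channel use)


SNR_linear = 10^(5.97/10) = 3.9537; C = log2(1 + SNR_linear) = log2(1 + 3.9537) = 2.3085

2.3085 bits/channel use


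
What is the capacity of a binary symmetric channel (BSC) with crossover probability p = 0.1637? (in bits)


H(p) = -p*log2(p) - (1-p)*log2(1-p) = -0.1637*log2(0.1637) - 0.8363*log2(0.8363) = 0.427400 + 0.215688 = 0.6431. C = 1 - H(p) = 1 - 0.6431 = 0.3569

0.3569 bits


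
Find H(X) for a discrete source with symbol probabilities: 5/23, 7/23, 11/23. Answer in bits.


H = -sum(p_i * log2(p_i)). Terms: -(5/23)*log2(5/23) = 0.478616; -(7/23)*log2(7/23) = 0.522324; -(11/23)*log2(11/23) = 0.508932. H = 0.478616 + 0.522324 + 0.508932 = 1.5099

1.5099 bits


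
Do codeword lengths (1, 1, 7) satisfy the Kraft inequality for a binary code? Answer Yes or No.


Kraft sum = sum(2^(-l_i)) = 1.0078, need <= 1. Result: violated (a binary prefix-free code with these lengths cannot exist)

No


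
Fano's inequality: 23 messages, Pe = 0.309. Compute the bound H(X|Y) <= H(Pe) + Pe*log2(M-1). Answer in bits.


H(Pe) = -Pe*log2(Pe) - (1-Pe)*log2(1-Pe) = -0.309*log2(0.309) - 0.691*log2(0.691) = 0.523545 + 0.368470 = 0.892. Pe*log2(M-1) = 0.309*log2(22) = 1.377964. Bound = H(Pe) + Pe*log2(M-1) = 0.523545 + 0.368470 + 1.377964 = 2.27

2.27 bits


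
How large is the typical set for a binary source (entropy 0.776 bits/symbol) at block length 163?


log2|A_typical| = nH = 163 * 0.776 = 126.488, so |A_typical| ~ 2^126.488 = 1.193e+38

1.193e+38


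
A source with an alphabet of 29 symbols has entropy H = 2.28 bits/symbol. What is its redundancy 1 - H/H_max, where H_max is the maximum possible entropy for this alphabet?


H_max = log2(K) = log2(29) = 4.858 bits/symbol. Redundancy = 1 - H/H_max = 1 - 2.28/4.858 = 1 - 0.4693 = 0.5307

0.5307


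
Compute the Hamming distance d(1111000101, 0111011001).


Count differing positions: ^ . . . . ^ ^ ^ . . = 4 differences

4


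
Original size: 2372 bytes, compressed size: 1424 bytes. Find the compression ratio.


Ratio = original / compressed = 2372 / 1424 = 1.6657

1.6657


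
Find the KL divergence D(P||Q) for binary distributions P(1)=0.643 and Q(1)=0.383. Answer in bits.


KL = p*log2(p/q) + (1-p)*log2((1-p)/(1-q)) = 0.643*log2(0.643/0.383) + 0.357*log2(0.357/0.617) = 0.1988

0.1988 bits


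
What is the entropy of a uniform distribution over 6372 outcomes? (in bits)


H = log2(n) = log2(6372) = 12.6375

12.6375 bits


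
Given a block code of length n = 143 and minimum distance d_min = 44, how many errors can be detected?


Detection capability = d_min - 1 = 44 - 1 = 43

43 errors


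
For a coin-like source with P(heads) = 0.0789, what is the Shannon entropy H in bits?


H = -p*log2(p) - (1-p)*log2(1-p). -0.0789*log2(0.0789) = 0.289076; -0.9211*log2(0.9211) = 0.109215. H = 0.289076 + 0.109215 = 0.3983

0.3983 bits


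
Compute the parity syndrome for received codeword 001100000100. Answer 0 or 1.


Syndrome = XOR of all bits = 0 XOR 0 XOR 1 XOR 1 XOR 0 XOR 0 XOR 0 XOR 0 XOR 0 XOR 1 XOR 0 XOR 0 = 1

1


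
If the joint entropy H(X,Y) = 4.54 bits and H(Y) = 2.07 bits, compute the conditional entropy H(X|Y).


H(X|Y) = H(X,Y) - H(Y) = 4.54 - 2.07 = 2.47

2.47 bits


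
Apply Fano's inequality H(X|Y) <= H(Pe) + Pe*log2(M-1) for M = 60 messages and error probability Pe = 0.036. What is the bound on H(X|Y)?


H(Pe) = -Pe*log2(Pe) - (1-Pe)*log2(1-Pe) = -0.036*log2(0.036) - 0.964*log2(0.964) = 0.172651 + 0.050991 = 0.2236. Pe*log2(M-1) = 0.036*log2(59) = 0.211775. Bound = H(Pe) + Pe*log2(M-1) = 0.172651 + 0.050991 + 0.211775 = 0.4354

0.4354 bits


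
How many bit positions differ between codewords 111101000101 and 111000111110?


Count differing positions: . . . ^ . ^ ^ ^ ^ . ^ ^ = 7 differences

7


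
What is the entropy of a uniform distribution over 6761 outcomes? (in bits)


H = log2(n) = log2(6761) = 12.723

12.723 bits


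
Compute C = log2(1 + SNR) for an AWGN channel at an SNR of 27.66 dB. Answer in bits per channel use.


SNR_linear = 10^(27.66/10) = 583.4451; C = log2(1 + SNR_linear) = log2(1 + 583.4451) = 9.1909

9.1909 bits/channel use


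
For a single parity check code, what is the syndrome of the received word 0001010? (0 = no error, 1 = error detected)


Syndrome = XOR of all bits = 0 XOR 0 XOR 0 XOR 1 XOR 0 XOR 1 XOR 0 = 0

0


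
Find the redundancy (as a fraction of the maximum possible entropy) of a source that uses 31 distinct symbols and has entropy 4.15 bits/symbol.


H_max = log2(K) = log2(31) = 4.9542 bits/symbol. Redundancy = 1 - H/H_max = 1 - 4.15/4.9542 = 1 - 0.8377 = 0.1623

0.1623


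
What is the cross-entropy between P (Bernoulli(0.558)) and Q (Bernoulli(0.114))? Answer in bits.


H(P,Q) = -p*log2(q) - (1-p)*log2(1-q). -0.558*log2(0.114) = 1.748155; -0.442*log2(0.886) = 0.077183. H(P,Q) = 1.748155 + 0.077183 = 1.8253

1.8253 bits


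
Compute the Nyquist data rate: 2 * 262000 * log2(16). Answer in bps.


Rate = 2 * B * log2(M) = 2 * 262000 * 4.0 = 2096000.0

2096000.0 bps


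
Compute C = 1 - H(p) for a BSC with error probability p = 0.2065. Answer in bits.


H(p) = -p*log2(p) - (1-p)*log2(1-p) = -0.2065*log2(0.2065) - 0.7935*log2(0.7935) = 0.469950 + 0.264789 = 0.7347. C = 1 - H(p) = 1 - 0.7347 = 0.2653

0.2653 bits


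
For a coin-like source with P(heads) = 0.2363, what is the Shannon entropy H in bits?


H = -p*log2(p) - (1-p)*log2(1-p). -0.2363*log2(0.2363) = 0.491813; -0.7637*log2(0.7637) = 0.297020. H = 0.491813 + 0.297020 = 0.7888

0.7888 bits


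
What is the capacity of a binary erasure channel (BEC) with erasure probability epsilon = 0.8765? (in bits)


C = 1 - epsilon = 1 - 0.8765 = 0.1235

0.1235 bits


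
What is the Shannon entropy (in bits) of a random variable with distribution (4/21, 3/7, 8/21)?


H = -sum(p_i * log2(p_i)). Terms: -(4/21)*log2(4/21) = 0.455680; -(3/7)*log2(3/7) = 0.523882; -(8/21)*log2(8/21) = 0.530407. H = 0.455680 + 0.523882 + 0.530407 = 1.51

1.51 bits


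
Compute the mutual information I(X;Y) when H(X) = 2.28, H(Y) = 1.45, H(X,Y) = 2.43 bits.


I(X;Y) = H(X) + H(Y) - H(X,Y) = 2.28 + 1.45 - 2.43 = 1.3

1.3 bits


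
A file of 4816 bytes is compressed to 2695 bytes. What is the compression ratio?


Ratio = original / compressed = 4816 / 2695 = 1.787

1.787


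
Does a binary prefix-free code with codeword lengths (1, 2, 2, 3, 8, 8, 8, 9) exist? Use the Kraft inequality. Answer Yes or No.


Kraft sum = sum(2^(-l_i)) = 1.1387, need <= 1. Result: violated (a binary prefix-free code with these lengths cannot exist)

No


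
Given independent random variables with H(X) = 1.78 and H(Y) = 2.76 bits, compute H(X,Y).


For independent variables, H(X,Y) = H(X) + H(Y) = 1.78 + 2.76 = 4.54

4.54 bits


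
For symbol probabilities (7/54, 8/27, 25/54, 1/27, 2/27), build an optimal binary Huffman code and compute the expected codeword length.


Huffman construction (repeatedly merge the two least-probable nodes; each merge adds 1 bit to every symbol beneath it): 1/27 + 2/27 = 1/9; 1/9 + 7/54 = 13/54; 13/54 + 8/27 = 29/54; 25/54 + 29/54 = 1. Resulting codeword lengths (in the order the probabilities were given): (3, 2, 1, 4, 4). L_avg = sum(p_i * l_i) = 7/54*3 + 8/27*2 + 25/54*1 + 1/27*4 + 2/27*4 = 17/9 = 1.8889

1.8889 bits


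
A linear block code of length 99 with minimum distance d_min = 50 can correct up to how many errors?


Correction capability = floor((d-1)/2) = floor((50-1)/2) = 24

24 errors


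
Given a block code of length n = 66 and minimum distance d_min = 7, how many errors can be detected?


Detection capability = d_min - 1 = 7 - 1 = 6

6 errors


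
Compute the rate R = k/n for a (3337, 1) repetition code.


Rate = k/n = 1/3337

1/3337


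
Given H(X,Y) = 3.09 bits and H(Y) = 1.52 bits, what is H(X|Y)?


H(X|Y) = H(X,Y) - H(Y) = 3.09 - 1.52 = 1.57

1.57 bits


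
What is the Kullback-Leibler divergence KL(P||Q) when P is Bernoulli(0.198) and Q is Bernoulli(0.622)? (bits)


KL = p*log2(p/q) + (1-p)*log2((1-p)/(1-q)) = 0.198*log2(0.198/0.622) + 0.802*log2(0.802/0.378) = 0.5434

0.5434 bits


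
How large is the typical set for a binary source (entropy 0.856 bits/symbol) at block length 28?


log2|A_typical| = nH = 28 * 0.856 = 23.968, so |A_typical| ~ 2^23.968 = 1.641e+07

1.641e+07


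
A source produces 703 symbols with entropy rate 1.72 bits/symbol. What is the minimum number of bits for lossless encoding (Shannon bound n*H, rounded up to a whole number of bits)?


Minimum bits >= n * H = 703 * 1.72 = 1209.16, rounded up to a whole number of bits = 1210

1210 bits
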